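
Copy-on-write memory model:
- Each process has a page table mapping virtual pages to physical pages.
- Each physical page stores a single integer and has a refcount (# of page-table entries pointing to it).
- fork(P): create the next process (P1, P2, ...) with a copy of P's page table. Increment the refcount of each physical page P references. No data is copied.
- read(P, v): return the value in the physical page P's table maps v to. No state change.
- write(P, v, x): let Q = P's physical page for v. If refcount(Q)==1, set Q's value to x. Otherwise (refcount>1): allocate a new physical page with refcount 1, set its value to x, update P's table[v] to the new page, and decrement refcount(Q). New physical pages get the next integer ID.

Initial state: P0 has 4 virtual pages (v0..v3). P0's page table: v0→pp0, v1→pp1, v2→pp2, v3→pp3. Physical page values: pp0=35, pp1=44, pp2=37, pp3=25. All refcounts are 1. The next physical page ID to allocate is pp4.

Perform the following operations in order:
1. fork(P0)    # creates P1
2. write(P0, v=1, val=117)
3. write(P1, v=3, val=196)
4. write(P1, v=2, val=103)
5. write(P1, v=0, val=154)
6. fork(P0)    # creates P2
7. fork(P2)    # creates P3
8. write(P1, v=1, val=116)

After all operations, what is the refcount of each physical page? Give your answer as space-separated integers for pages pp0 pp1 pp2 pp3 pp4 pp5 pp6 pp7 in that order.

Op 1: fork(P0) -> P1. 4 ppages; refcounts: pp0:2 pp1:2 pp2:2 pp3:2
Op 2: write(P0, v1, 117). refcount(pp1)=2>1 -> COPY to pp4. 5 ppages; refcounts: pp0:2 pp1:1 pp2:2 pp3:2 pp4:1
Op 3: write(P1, v3, 196). refcount(pp3)=2>1 -> COPY to pp5. 6 ppages; refcounts: pp0:2 pp1:1 pp2:2 pp3:1 pp4:1 pp5:1
Op 4: write(P1, v2, 103). refcount(pp2)=2>1 -> COPY to pp6. 7 ppages; refcounts: pp0:2 pp1:1 pp2:1 pp3:1 pp4:1 pp5:1 pp6:1
Op 5: write(P1, v0, 154). refcount(pp0)=2>1 -> COPY to pp7. 8 ppages; refcounts: pp0:1 pp1:1 pp2:1 pp3:1 pp4:1 pp5:1 pp6:1 pp7:1
Op 6: fork(P0) -> P2. 8 ppages; refcounts: pp0:2 pp1:1 pp2:2 pp3:2 pp4:2 pp5:1 pp6:1 pp7:1
Op 7: fork(P2) -> P3. 8 ppages; refcounts: pp0:3 pp1:1 pp2:3 pp3:3 pp4:3 pp5:1 pp6:1 pp7:1
Op 8: write(P1, v1, 116). refcount(pp1)=1 -> write in place. 8 ppages; refcounts: pp0:3 pp1:1 pp2:3 pp3:3 pp4:3 pp5:1 pp6:1 pp7:1

Answer: 3 1 3 3 3 1 1 1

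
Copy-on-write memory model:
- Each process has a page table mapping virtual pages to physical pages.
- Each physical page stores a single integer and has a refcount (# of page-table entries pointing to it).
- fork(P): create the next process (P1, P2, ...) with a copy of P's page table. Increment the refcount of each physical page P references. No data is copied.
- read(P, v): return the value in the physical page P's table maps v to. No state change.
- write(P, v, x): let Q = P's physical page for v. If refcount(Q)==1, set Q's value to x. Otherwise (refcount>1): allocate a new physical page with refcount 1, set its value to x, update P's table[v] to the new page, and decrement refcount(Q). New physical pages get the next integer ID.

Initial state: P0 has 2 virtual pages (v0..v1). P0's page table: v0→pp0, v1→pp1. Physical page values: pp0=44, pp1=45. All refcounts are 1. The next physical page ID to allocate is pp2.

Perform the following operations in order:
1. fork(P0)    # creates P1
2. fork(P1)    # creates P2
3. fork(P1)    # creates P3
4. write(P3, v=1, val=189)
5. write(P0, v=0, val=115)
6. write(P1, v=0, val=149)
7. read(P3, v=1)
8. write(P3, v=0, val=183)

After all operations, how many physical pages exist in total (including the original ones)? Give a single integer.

Op 1: fork(P0) -> P1. 2 ppages; refcounts: pp0:2 pp1:2
Op 2: fork(P1) -> P2. 2 ppages; refcounts: pp0:3 pp1:3
Op 3: fork(P1) -> P3. 2 ppages; refcounts: pp0:4 pp1:4
Op 4: write(P3, v1, 189). refcount(pp1)=4>1 -> COPY to pp2. 3 ppages; refcounts: pp0:4 pp1:3 pp2:1
Op 5: write(P0, v0, 115). refcount(pp0)=4>1 -> COPY to pp3. 4 ppages; refcounts: pp0:3 pp1:3 pp2:1 pp3:1
Op 6: write(P1, v0, 149). refcount(pp0)=3>1 -> COPY to pp4. 5 ppages; refcounts: pp0:2 pp1:3 pp2:1 pp3:1 pp4:1
Op 7: read(P3, v1) -> 189. No state change.
Op 8: write(P3, v0, 183). refcount(pp0)=2>1 -> COPY to pp5. 6 ppages; refcounts: pp0:1 pp1:3 pp2:1 pp3:1 pp4:1 pp5:1

Answer: 6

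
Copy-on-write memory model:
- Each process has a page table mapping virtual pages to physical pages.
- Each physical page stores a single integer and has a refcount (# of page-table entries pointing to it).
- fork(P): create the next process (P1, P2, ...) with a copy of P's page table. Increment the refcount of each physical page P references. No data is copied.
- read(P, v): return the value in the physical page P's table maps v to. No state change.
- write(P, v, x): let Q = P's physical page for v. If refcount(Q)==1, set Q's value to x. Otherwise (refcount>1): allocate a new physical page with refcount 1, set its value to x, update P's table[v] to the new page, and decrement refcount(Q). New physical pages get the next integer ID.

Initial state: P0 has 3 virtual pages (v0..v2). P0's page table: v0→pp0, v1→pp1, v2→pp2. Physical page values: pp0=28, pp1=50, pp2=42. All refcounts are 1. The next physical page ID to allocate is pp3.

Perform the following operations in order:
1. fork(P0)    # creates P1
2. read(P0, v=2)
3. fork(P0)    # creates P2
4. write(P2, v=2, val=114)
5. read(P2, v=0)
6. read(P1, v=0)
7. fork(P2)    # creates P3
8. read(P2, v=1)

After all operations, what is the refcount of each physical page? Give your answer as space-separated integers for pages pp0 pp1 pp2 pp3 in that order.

Answer: 4 4 2 2

Derivation:
Op 1: fork(P0) -> P1. 3 ppages; refcounts: pp0:2 pp1:2 pp2:2
Op 2: read(P0, v2) -> 42. No state change.
Op 3: fork(P0) -> P2. 3 ppages; refcounts: pp0:3 pp1:3 pp2:3
Op 4: write(P2, v2, 114). refcount(pp2)=3>1 -> COPY to pp3. 4 ppages; refcounts: pp0:3 pp1:3 pp2:2 pp3:1
Op 5: read(P2, v0) -> 28. No state change.
Op 6: read(P1, v0) -> 28. No state change.
Op 7: fork(P2) -> P3. 4 ppages; refcounts: pp0:4 pp1:4 pp2:2 pp3:2
Op 8: read(P2, v1) -> 50. No state change.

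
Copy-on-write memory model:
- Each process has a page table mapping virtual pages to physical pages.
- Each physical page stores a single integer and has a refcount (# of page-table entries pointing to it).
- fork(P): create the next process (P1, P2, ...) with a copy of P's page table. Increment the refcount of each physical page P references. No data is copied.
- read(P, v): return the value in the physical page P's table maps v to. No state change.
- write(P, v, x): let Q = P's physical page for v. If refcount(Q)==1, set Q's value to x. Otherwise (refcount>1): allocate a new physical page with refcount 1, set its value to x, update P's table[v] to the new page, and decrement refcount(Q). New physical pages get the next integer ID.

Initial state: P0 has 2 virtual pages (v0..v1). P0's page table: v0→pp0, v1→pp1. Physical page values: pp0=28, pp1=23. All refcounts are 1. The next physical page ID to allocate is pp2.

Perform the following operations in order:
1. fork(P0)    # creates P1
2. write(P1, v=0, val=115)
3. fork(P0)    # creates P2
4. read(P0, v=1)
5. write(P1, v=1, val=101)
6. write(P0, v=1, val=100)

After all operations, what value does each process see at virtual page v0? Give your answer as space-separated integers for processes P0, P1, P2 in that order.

Answer: 28 115 28

Derivation:
Op 1: fork(P0) -> P1. 2 ppages; refcounts: pp0:2 pp1:2
Op 2: write(P1, v0, 115). refcount(pp0)=2>1 -> COPY to pp2. 3 ppages; refcounts: pp0:1 pp1:2 pp2:1
Op 3: fork(P0) -> P2. 3 ppages; refcounts: pp0:2 pp1:3 pp2:1
Op 4: read(P0, v1) -> 23. No state change.
Op 5: write(P1, v1, 101). refcount(pp1)=3>1 -> COPY to pp3. 4 ppages; refcounts: pp0:2 pp1:2 pp2:1 pp3:1
Op 6: write(P0, v1, 100). refcount(pp1)=2>1 -> COPY to pp4. 5 ppages; refcounts: pp0:2 pp1:1 pp2:1 pp3:1 pp4:1
P0: v0 -> pp0 = 28
P1: v0 -> pp2 = 115
P2: v0 -> pp0 = 28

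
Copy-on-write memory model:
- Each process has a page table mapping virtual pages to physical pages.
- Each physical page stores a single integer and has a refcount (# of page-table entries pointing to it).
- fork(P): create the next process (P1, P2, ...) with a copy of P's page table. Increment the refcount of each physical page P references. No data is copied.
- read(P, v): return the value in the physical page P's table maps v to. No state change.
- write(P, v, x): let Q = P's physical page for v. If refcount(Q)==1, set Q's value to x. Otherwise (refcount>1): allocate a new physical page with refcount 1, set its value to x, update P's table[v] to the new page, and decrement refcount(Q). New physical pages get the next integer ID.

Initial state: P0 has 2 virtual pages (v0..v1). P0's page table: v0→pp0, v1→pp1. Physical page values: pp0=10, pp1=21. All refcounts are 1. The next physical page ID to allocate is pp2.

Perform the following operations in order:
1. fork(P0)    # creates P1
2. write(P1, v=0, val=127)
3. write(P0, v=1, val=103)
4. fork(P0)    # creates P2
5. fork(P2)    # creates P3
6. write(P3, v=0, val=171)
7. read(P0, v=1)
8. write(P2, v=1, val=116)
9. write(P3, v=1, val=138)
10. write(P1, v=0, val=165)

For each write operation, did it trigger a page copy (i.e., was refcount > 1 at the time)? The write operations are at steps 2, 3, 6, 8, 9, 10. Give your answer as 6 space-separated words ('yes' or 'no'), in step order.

Op 1: fork(P0) -> P1. 2 ppages; refcounts: pp0:2 pp1:2
Op 2: write(P1, v0, 127). refcount(pp0)=2>1 -> COPY to pp2. 3 ppages; refcounts: pp0:1 pp1:2 pp2:1
Op 3: write(P0, v1, 103). refcount(pp1)=2>1 -> COPY to pp3. 4 ppages; refcounts: pp0:1 pp1:1 pp2:1 pp3:1
Op 4: fork(P0) -> P2. 4 ppages; refcounts: pp0:2 pp1:1 pp2:1 pp3:2
Op 5: fork(P2) -> P3. 4 ppages; refcounts: pp0:3 pp1:1 pp2:1 pp3:3
Op 6: write(P3, v0, 171). refcount(pp0)=3>1 -> COPY to pp4. 5 ppages; refcounts: pp0:2 pp1:1 pp2:1 pp3:3 pp4:1
Op 7: read(P0, v1) -> 103. No state change.
Op 8: write(P2, v1, 116). refcount(pp3)=3>1 -> COPY to pp5. 6 ppages; refcounts: pp0:2 pp1:1 pp2:1 pp3:2 pp4:1 pp5:1
Op 9: write(P3, v1, 138). refcount(pp3)=2>1 -> COPY to pp6. 7 ppages; refcounts: pp0:2 pp1:1 pp2:1 pp3:1 pp4:1 pp5:1 pp6:1
Op 10: write(P1, v0, 165). refcount(pp2)=1 -> write in place. 7 ppages; refcounts: pp0:2 pp1:1 pp2:1 pp3:1 pp4:1 pp5:1 pp6:1

yes yes yes yes yes no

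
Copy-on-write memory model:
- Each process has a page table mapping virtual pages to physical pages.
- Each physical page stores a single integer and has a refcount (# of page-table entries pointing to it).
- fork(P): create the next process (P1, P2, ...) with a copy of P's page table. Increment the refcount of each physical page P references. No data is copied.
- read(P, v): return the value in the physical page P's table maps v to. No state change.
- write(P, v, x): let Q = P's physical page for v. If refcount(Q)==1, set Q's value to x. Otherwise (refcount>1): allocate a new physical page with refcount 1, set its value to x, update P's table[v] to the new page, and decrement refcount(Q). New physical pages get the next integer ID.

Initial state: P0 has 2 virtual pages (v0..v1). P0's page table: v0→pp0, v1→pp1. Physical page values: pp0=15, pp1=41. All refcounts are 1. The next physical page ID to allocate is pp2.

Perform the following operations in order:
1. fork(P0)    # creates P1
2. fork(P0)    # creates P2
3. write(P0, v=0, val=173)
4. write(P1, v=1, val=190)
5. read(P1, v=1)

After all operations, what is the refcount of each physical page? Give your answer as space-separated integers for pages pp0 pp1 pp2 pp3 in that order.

Op 1: fork(P0) -> P1. 2 ppages; refcounts: pp0:2 pp1:2
Op 2: fork(P0) -> P2. 2 ppages; refcounts: pp0:3 pp1:3
Op 3: write(P0, v0, 173). refcount(pp0)=3>1 -> COPY to pp2. 3 ppages; refcounts: pp0:2 pp1:3 pp2:1
Op 4: write(P1, v1, 190). refcount(pp1)=3>1 -> COPY to pp3. 4 ppages; refcounts: pp0:2 pp1:2 pp2:1 pp3:1
Op 5: read(P1, v1) -> 190. No state change.

Answer: 2 2 1 1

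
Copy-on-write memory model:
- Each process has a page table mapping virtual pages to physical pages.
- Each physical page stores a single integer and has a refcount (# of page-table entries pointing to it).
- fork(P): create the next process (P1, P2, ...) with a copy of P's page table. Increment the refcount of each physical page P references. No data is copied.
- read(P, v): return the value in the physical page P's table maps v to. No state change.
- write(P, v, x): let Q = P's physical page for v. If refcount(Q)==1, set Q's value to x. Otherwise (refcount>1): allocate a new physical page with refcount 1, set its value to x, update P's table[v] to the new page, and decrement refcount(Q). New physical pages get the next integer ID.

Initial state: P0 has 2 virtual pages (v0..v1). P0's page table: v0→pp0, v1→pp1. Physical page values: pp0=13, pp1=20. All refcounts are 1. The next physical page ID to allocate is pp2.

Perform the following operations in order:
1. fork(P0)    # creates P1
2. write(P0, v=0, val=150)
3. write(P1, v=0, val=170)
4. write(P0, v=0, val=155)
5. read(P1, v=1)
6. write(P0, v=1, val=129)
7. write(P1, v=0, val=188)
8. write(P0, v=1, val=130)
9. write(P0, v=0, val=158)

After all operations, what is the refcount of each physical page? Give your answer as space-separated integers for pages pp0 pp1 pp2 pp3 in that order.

Answer: 1 1 1 1

Derivation:
Op 1: fork(P0) -> P1. 2 ppages; refcounts: pp0:2 pp1:2
Op 2: write(P0, v0, 150). refcount(pp0)=2>1 -> COPY to pp2. 3 ppages; refcounts: pp0:1 pp1:2 pp2:1
Op 3: write(P1, v0, 170). refcount(pp0)=1 -> write in place. 3 ppages; refcounts: pp0:1 pp1:2 pp2:1
Op 4: write(P0, v0, 155). refcount(pp2)=1 -> write in place. 3 ppages; refcounts: pp0:1 pp1:2 pp2:1
Op 5: read(P1, v1) -> 20. No state change.
Op 6: write(P0, v1, 129). refcount(pp1)=2>1 -> COPY to pp3. 4 ppages; refcounts: pp0:1 pp1:1 pp2:1 pp3:1
Op 7: write(P1, v0, 188). refcount(pp0)=1 -> write in place. 4 ppages; refcounts: pp0:1 pp1:1 pp2:1 pp3:1
Op 8: write(P0, v1, 130). refcount(pp3)=1 -> write in place. 4 ppages; refcounts: pp0:1 pp1:1 pp2:1 pp3:1
Op 9: write(P0, v0, 158). refcount(pp2)=1 -> write in place. 4 ppages; refcounts: pp0:1 pp1:1 pp2:1 pp3:1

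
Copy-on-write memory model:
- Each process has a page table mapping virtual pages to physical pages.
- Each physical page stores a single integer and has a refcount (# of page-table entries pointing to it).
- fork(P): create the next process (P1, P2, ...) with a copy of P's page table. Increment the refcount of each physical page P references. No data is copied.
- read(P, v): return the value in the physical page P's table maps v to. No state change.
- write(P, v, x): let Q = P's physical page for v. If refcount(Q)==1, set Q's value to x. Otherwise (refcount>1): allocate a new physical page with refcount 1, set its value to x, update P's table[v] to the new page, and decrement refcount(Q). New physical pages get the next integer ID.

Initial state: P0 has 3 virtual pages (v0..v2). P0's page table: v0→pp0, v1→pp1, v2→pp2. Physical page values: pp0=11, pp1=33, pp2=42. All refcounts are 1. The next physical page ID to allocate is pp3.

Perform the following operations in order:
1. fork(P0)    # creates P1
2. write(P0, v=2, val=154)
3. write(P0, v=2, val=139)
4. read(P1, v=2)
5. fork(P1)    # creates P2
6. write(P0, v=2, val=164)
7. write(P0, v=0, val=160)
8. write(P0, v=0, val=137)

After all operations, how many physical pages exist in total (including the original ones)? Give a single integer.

Op 1: fork(P0) -> P1. 3 ppages; refcounts: pp0:2 pp1:2 pp2:2
Op 2: write(P0, v2, 154). refcount(pp2)=2>1 -> COPY to pp3. 4 ppages; refcounts: pp0:2 pp1:2 pp2:1 pp3:1
Op 3: write(P0, v2, 139). refcount(pp3)=1 -> write in place. 4 ppages; refcounts: pp0:2 pp1:2 pp2:1 pp3:1
Op 4: read(P1, v2) -> 42. No state change.
Op 5: fork(P1) -> P2. 4 ppages; refcounts: pp0:3 pp1:3 pp2:2 pp3:1
Op 6: write(P0, v2, 164). refcount(pp3)=1 -> write in place. 4 ppages; refcounts: pp0:3 pp1:3 pp2:2 pp3:1
Op 7: write(P0, v0, 160). refcount(pp0)=3>1 -> COPY to pp4. 5 ppages; refcounts: pp0:2 pp1:3 pp2:2 pp3:1 pp4:1
Op 8: write(P0, v0, 137). refcount(pp4)=1 -> write in place. 5 ppages; refcounts: pp0:2 pp1:3 pp2:2 pp3:1 pp4:1

Answer: 5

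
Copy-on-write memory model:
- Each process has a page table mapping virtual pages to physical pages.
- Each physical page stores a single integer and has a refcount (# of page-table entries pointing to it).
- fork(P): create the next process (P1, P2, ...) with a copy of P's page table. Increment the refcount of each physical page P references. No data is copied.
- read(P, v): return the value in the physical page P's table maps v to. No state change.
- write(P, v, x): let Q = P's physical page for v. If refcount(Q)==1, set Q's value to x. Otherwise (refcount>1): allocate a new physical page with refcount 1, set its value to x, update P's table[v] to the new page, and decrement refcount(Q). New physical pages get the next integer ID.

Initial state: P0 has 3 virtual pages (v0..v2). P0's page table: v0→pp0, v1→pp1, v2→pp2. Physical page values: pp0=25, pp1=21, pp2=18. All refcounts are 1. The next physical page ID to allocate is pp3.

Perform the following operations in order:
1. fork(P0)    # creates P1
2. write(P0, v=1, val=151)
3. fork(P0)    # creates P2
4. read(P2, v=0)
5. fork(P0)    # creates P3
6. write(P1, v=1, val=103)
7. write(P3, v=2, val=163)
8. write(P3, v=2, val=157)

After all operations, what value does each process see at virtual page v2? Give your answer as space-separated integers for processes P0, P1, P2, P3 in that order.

Op 1: fork(P0) -> P1. 3 ppages; refcounts: pp0:2 pp1:2 pp2:2
Op 2: write(P0, v1, 151). refcount(pp1)=2>1 -> COPY to pp3. 4 ppages; refcounts: pp0:2 pp1:1 pp2:2 pp3:1
Op 3: fork(P0) -> P2. 4 ppages; refcounts: pp0:3 pp1:1 pp2:3 pp3:2
Op 4: read(P2, v0) -> 25. No state change.
Op 5: fork(P0) -> P3. 4 ppages; refcounts: pp0:4 pp1:1 pp2:4 pp3:3
Op 6: write(P1, v1, 103). refcount(pp1)=1 -> write in place. 4 ppages; refcounts: pp0:4 pp1:1 pp2:4 pp3:3
Op 7: write(P3, v2, 163). refcount(pp2)=4>1 -> COPY to pp4. 5 ppages; refcounts: pp0:4 pp1:1 pp2:3 pp3:3 pp4:1
Op 8: write(P3, v2, 157). refcount(pp4)=1 -> write in place. 5 ppages; refcounts: pp0:4 pp1:1 pp2:3 pp3:3 pp4:1
P0: v2 -> pp2 = 18
P1: v2 -> pp2 = 18
P2: v2 -> pp2 = 18
P3: v2 -> pp4 = 157

Answer: 18 18 18 157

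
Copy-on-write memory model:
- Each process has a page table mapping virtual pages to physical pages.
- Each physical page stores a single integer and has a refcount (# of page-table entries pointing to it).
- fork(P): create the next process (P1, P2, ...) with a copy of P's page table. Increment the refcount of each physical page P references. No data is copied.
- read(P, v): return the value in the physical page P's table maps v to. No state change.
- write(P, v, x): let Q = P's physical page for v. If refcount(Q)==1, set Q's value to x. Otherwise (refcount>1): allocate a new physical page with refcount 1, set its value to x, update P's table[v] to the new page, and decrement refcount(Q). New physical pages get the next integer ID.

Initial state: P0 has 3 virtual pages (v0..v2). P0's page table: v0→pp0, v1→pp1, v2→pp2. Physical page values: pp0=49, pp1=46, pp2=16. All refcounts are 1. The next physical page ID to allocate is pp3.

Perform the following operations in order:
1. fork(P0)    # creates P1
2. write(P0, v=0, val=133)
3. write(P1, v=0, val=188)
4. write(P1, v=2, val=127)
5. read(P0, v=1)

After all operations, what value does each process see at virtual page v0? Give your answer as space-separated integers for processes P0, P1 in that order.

Answer: 133 188

Derivation:
Op 1: fork(P0) -> P1. 3 ppages; refcounts: pp0:2 pp1:2 pp2:2
Op 2: write(P0, v0, 133). refcount(pp0)=2>1 -> COPY to pp3. 4 ppages; refcounts: pp0:1 pp1:2 pp2:2 pp3:1
Op 3: write(P1, v0, 188). refcount(pp0)=1 -> write in place. 4 ppages; refcounts: pp0:1 pp1:2 pp2:2 pp3:1
Op 4: write(P1, v2, 127). refcount(pp2)=2>1 -> COPY to pp4. 5 ppages; refcounts: pp0:1 pp1:2 pp2:1 pp3:1 pp4:1
Op 5: read(P0, v1) -> 46. No state change.
P0: v0 -> pp3 = 133
P1: v0 -> pp0 = 188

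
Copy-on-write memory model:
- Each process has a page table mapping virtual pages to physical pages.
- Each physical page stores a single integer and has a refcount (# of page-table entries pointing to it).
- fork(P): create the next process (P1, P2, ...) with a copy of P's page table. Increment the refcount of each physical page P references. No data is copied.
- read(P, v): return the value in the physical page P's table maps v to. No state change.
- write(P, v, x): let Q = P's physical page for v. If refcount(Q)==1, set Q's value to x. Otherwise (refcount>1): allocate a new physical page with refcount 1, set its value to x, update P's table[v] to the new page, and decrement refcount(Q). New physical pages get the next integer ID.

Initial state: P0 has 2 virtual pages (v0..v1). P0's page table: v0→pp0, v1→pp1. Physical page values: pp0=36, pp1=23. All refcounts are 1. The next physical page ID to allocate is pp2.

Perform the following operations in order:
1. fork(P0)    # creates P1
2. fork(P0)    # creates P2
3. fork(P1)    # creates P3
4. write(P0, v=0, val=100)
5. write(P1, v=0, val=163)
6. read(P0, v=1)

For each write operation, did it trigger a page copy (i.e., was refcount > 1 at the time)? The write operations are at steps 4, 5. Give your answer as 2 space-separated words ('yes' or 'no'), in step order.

Op 1: fork(P0) -> P1. 2 ppages; refcounts: pp0:2 pp1:2
Op 2: fork(P0) -> P2. 2 ppages; refcounts: pp0:3 pp1:3
Op 3: fork(P1) -> P3. 2 ppages; refcounts: pp0:4 pp1:4
Op 4: write(P0, v0, 100). refcount(pp0)=4>1 -> COPY to pp2. 3 ppages; refcounts: pp0:3 pp1:4 pp2:1
Op 5: write(P1, v0, 163). refcount(pp0)=3>1 -> COPY to pp3. 4 ppages; refcounts: pp0:2 pp1:4 pp2:1 pp3:1
Op 6: read(P0, v1) -> 23. No state change.

yes yes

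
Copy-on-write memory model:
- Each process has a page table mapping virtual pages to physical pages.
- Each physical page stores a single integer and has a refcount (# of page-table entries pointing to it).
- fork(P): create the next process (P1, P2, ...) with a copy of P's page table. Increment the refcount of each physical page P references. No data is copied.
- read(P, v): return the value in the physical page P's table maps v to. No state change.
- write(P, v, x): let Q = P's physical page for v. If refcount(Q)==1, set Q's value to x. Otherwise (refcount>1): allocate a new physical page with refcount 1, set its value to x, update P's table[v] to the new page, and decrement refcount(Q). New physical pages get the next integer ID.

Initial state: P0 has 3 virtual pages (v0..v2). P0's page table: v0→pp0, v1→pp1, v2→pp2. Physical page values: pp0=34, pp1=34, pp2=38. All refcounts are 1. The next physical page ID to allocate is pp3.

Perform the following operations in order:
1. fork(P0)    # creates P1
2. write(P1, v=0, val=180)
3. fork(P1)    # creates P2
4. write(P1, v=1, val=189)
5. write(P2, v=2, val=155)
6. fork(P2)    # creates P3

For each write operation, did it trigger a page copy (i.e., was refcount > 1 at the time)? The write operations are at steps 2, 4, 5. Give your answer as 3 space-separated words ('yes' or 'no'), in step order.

Op 1: fork(P0) -> P1. 3 ppages; refcounts: pp0:2 pp1:2 pp2:2
Op 2: write(P1, v0, 180). refcount(pp0)=2>1 -> COPY to pp3. 4 ppages; refcounts: pp0:1 pp1:2 pp2:2 pp3:1
Op 3: fork(P1) -> P2. 4 ppages; refcounts: pp0:1 pp1:3 pp2:3 pp3:2
Op 4: write(P1, v1, 189). refcount(pp1)=3>1 -> COPY to pp4. 5 ppages; refcounts: pp0:1 pp1:2 pp2:3 pp3:2 pp4:1
Op 5: write(P2, v2, 155). refcount(pp2)=3>1 -> COPY to pp5. 6 ppages; refcounts: pp0:1 pp1:2 pp2:2 pp3:2 pp4:1 pp5:1
Op 6: fork(P2) -> P3. 6 ppages; refcounts: pp0:1 pp1:3 pp2:2 pp3:3 pp4:1 pp5:2

yes yes yes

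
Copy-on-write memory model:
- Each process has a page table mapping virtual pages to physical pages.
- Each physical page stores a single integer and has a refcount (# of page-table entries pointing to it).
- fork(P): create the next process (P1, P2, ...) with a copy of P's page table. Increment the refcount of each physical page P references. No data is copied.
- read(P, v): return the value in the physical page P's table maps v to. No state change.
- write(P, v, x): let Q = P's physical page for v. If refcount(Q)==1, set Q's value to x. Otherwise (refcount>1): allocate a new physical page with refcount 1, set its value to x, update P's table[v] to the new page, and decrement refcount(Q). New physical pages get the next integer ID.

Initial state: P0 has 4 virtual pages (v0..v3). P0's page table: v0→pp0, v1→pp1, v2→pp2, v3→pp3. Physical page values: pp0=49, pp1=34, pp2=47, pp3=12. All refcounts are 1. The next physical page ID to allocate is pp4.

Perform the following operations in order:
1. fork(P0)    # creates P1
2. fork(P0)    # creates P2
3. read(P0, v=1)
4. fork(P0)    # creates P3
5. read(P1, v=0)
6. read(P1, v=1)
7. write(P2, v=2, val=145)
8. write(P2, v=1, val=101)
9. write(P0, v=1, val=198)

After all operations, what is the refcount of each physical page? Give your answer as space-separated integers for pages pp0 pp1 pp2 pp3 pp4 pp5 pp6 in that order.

Op 1: fork(P0) -> P1. 4 ppages; refcounts: pp0:2 pp1:2 pp2:2 pp3:2
Op 2: fork(P0) -> P2. 4 ppages; refcounts: pp0:3 pp1:3 pp2:3 pp3:3
Op 3: read(P0, v1) -> 34. No state change.
Op 4: fork(P0) -> P3. 4 ppages; refcounts: pp0:4 pp1:4 pp2:4 pp3:4
Op 5: read(P1, v0) -> 49. No state change.
Op 6: read(P1, v1) -> 34. No state change.
Op 7: write(P2, v2, 145). refcount(pp2)=4>1 -> COPY to pp4. 5 ppages; refcounts: pp0:4 pp1:4 pp2:3 pp3:4 pp4:1
Op 8: write(P2, v1, 101). refcount(pp1)=4>1 -> COPY to pp5. 6 ppages; refcounts: pp0:4 pp1:3 pp2:3 pp3:4 pp4:1 pp5:1
Op 9: write(P0, v1, 198). refcount(pp1)=3>1 -> COPY to pp6. 7 ppages; refcounts: pp0:4 pp1:2 pp2:3 pp3:4 pp4:1 pp5:1 pp6:1

Answer: 4 2 3 4 1 1 1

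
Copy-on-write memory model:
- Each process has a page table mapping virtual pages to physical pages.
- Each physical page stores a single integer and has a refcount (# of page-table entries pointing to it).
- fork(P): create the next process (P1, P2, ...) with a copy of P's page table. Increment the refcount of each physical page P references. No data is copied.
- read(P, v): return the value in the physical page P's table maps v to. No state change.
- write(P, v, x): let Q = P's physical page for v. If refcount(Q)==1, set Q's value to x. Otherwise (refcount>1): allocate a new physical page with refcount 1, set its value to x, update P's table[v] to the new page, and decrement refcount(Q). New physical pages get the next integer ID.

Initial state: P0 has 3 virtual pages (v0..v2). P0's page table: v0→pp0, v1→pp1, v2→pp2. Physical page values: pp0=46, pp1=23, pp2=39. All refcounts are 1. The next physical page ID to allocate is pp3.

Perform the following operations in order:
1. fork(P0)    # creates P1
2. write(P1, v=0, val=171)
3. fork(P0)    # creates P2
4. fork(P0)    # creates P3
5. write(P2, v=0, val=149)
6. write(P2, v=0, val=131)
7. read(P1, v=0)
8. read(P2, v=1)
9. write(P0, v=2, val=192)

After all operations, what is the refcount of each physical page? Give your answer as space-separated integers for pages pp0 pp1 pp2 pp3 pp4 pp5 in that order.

Answer: 2 4 3 1 1 1

Derivation:
Op 1: fork(P0) -> P1. 3 ppages; refcounts: pp0:2 pp1:2 pp2:2
Op 2: write(P1, v0, 171). refcount(pp0)=2>1 -> COPY to pp3. 4 ppages; refcounts: pp0:1 pp1:2 pp2:2 pp3:1
Op 3: fork(P0) -> P2. 4 ppages; refcounts: pp0:2 pp1:3 pp2:3 pp3:1
Op 4: fork(P0) -> P3. 4 ppages; refcounts: pp0:3 pp1:4 pp2:4 pp3:1
Op 5: write(P2, v0, 149). refcount(pp0)=3>1 -> COPY to pp4. 5 ppages; refcounts: pp0:2 pp1:4 pp2:4 pp3:1 pp4:1
Op 6: write(P2, v0, 131). refcount(pp4)=1 -> write in place. 5 ppages; refcounts: pp0:2 pp1:4 pp2:4 pp3:1 pp4:1
Op 7: read(P1, v0) -> 171. No state change.
Op 8: read(P2, v1) -> 23. No state change.
Op 9: write(P0, v2, 192). refcount(pp2)=4>1 -> COPY to pp5. 6 ppages; refcounts: pp0:2 pp1:4 pp2:3 pp3:1 pp4:1 pp5:1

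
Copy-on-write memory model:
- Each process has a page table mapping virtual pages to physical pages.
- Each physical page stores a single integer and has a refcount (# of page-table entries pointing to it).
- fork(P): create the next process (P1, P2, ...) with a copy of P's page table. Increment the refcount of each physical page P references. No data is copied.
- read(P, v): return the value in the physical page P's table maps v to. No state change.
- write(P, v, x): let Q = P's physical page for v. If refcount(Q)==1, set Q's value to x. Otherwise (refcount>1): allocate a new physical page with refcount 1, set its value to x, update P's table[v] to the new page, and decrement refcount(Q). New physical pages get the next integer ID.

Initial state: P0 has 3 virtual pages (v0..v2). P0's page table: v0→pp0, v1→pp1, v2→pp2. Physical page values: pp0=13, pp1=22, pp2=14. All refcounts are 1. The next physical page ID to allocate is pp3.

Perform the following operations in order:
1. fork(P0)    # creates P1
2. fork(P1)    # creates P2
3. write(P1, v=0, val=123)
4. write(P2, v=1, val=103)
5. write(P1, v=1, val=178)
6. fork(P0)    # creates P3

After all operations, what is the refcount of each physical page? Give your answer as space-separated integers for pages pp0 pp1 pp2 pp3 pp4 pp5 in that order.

Op 1: fork(P0) -> P1. 3 ppages; refcounts: pp0:2 pp1:2 pp2:2
Op 2: fork(P1) -> P2. 3 ppages; refcounts: pp0:3 pp1:3 pp2:3
Op 3: write(P1, v0, 123). refcount(pp0)=3>1 -> COPY to pp3. 4 ppages; refcounts: pp0:2 pp1:3 pp2:3 pp3:1
Op 4: write(P2, v1, 103). refcount(pp1)=3>1 -> COPY to pp4. 5 ppages; refcounts: pp0:2 pp1:2 pp2:3 pp3:1 pp4:1
Op 5: write(P1, v1, 178). refcount(pp1)=2>1 -> COPY to pp5. 6 ppages; refcounts: pp0:2 pp1:1 pp2:3 pp3:1 pp4:1 pp5:1
Op 6: fork(P0) -> P3. 6 ppages; refcounts: pp0:3 pp1:2 pp2:4 pp3:1 pp4:1 pp5:1

Answer: 3 2 4 1 1 1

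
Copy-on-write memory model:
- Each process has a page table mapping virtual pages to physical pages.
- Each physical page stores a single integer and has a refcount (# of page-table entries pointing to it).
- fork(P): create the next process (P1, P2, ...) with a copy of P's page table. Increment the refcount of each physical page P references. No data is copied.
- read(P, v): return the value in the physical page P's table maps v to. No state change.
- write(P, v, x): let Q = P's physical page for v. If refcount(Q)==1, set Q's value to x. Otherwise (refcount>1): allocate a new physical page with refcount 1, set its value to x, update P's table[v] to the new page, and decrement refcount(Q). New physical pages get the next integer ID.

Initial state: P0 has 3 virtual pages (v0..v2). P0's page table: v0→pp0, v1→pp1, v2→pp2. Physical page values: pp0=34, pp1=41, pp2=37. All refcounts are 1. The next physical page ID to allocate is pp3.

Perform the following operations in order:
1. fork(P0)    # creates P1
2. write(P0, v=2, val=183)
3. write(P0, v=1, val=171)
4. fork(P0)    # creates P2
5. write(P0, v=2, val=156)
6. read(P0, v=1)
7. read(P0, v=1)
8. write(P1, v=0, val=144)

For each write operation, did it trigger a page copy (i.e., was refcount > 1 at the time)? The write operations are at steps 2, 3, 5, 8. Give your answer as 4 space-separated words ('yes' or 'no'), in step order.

Op 1: fork(P0) -> P1. 3 ppages; refcounts: pp0:2 pp1:2 pp2:2
Op 2: write(P0, v2, 183). refcount(pp2)=2>1 -> COPY to pp3. 4 ppages; refcounts: pp0:2 pp1:2 pp2:1 pp3:1
Op 3: write(P0, v1, 171). refcount(pp1)=2>1 -> COPY to pp4. 5 ppages; refcounts: pp0:2 pp1:1 pp2:1 pp3:1 pp4:1
Op 4: fork(P0) -> P2. 5 ppages; refcounts: pp0:3 pp1:1 pp2:1 pp3:2 pp4:2
Op 5: write(P0, v2, 156). refcount(pp3)=2>1 -> COPY to pp5. 6 ppages; refcounts: pp0:3 pp1:1 pp2:1 pp3:1 pp4:2 pp5:1
Op 6: read(P0, v1) -> 171. No state change.
Op 7: read(P0, v1) -> 171. No state change.
Op 8: write(P1, v0, 144). refcount(pp0)=3>1 -> COPY to pp6. 7 ppages; refcounts: pp0:2 pp1:1 pp2:1 pp3:1 pp4:2 pp5:1 pp6:1

yes yes yes yes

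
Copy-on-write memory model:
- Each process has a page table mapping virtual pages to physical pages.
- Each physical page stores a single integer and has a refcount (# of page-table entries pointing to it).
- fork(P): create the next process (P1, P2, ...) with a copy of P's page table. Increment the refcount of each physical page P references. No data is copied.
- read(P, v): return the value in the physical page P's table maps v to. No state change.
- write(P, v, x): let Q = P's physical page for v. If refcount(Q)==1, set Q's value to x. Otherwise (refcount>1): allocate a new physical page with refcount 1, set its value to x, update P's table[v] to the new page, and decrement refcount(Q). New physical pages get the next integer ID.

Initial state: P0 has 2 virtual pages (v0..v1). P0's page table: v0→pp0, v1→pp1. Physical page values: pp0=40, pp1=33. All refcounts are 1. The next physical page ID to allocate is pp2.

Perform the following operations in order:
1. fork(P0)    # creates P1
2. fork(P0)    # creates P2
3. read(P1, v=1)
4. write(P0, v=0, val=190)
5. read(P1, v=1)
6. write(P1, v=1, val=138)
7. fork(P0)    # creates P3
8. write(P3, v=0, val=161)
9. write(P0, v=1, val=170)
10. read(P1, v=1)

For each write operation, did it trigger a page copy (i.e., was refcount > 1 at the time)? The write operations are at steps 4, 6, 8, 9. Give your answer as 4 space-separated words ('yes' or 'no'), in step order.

Op 1: fork(P0) -> P1. 2 ppages; refcounts: pp0:2 pp1:2
Op 2: fork(P0) -> P2. 2 ppages; refcounts: pp0:3 pp1:3
Op 3: read(P1, v1) -> 33. No state change.
Op 4: write(P0, v0, 190). refcount(pp0)=3>1 -> COPY to pp2. 3 ppages; refcounts: pp0:2 pp1:3 pp2:1
Op 5: read(P1, v1) -> 33. No state change.
Op 6: write(P1, v1, 138). refcount(pp1)=3>1 -> COPY to pp3. 4 ppages; refcounts: pp0:2 pp1:2 pp2:1 pp3:1
Op 7: fork(P0) -> P3. 4 ppages; refcounts: pp0:2 pp1:3 pp2:2 pp3:1
Op 8: write(P3, v0, 161). refcount(pp2)=2>1 -> COPY to pp4. 5 ppages; refcounts: pp0:2 pp1:3 pp2:1 pp3:1 pp4:1
Op 9: write(P0, v1, 170). refcount(pp1)=3>1 -> COPY to pp5. 6 ppages; refcounts: pp0:2 pp1:2 pp2:1 pp3:1 pp4:1 pp5:1
Op 10: read(P1, v1) -> 138. No state change.

yes yes yes yes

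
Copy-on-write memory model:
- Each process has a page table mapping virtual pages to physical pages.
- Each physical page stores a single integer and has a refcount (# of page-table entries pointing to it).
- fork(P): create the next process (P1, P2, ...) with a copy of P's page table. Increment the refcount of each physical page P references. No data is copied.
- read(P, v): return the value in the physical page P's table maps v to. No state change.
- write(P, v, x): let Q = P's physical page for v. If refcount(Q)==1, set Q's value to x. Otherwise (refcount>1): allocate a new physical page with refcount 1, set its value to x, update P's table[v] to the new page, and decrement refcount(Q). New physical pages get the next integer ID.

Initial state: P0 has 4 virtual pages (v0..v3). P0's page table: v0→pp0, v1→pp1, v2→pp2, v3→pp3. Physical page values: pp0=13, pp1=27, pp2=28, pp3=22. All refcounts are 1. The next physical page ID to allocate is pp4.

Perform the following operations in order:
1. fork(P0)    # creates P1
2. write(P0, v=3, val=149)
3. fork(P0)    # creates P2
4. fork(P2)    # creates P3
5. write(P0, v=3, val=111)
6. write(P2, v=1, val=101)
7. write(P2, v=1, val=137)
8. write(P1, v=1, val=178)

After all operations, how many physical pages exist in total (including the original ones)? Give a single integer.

Op 1: fork(P0) -> P1. 4 ppages; refcounts: pp0:2 pp1:2 pp2:2 pp3:2
Op 2: write(P0, v3, 149). refcount(pp3)=2>1 -> COPY to pp4. 5 ppages; refcounts: pp0:2 pp1:2 pp2:2 pp3:1 pp4:1
Op 3: fork(P0) -> P2. 5 ppages; refcounts: pp0:3 pp1:3 pp2:3 pp3:1 pp4:2
Op 4: fork(P2) -> P3. 5 ppages; refcounts: pp0:4 pp1:4 pp2:4 pp3:1 pp4:3
Op 5: write(P0, v3, 111). refcount(pp4)=3>1 -> COPY to pp5. 6 ppages; refcounts: pp0:4 pp1:4 pp2:4 pp3:1 pp4:2 pp5:1
Op 6: write(P2, v1, 101). refcount(pp1)=4>1 -> COPY to pp6. 7 ppages; refcounts: pp0:4 pp1:3 pp2:4 pp3:1 pp4:2 pp5:1 pp6:1
Op 7: write(P2, v1, 137). refcount(pp6)=1 -> write in place. 7 ppages; refcounts: pp0:4 pp1:3 pp2:4 pp3:1 pp4:2 pp5:1 pp6:1
Op 8: write(P1, v1, 178). refcount(pp1)=3>1 -> COPY to pp7. 8 ppages; refcounts: pp0:4 pp1:2 pp2:4 pp3:1 pp4:2 pp5:1 pp6:1 pp7:1

Answer: 8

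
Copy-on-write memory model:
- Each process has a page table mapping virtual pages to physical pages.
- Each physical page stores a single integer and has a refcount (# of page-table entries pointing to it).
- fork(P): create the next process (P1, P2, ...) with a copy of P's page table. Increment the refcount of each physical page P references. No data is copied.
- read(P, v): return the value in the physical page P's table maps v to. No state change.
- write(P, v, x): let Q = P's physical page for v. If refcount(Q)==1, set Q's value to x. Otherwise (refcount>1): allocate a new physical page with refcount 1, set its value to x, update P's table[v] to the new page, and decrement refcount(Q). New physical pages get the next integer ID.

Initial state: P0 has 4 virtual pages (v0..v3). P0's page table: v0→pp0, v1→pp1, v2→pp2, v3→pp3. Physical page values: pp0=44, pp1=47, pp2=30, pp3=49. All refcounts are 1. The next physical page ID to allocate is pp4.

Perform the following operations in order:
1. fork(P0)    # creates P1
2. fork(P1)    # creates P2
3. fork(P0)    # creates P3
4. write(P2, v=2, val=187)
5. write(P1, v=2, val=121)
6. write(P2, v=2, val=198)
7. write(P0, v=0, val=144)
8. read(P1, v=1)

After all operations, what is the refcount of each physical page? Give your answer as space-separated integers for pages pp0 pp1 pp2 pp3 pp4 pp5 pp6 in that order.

Op 1: fork(P0) -> P1. 4 ppages; refcounts: pp0:2 pp1:2 pp2:2 pp3:2
Op 2: fork(P1) -> P2. 4 ppages; refcounts: pp0:3 pp1:3 pp2:3 pp3:3
Op 3: fork(P0) -> P3. 4 ppages; refcounts: pp0:4 pp1:4 pp2:4 pp3:4
Op 4: write(P2, v2, 187). refcount(pp2)=4>1 -> COPY to pp4. 5 ppages; refcounts: pp0:4 pp1:4 pp2:3 pp3:4 pp4:1
Op 5: write(P1, v2, 121). refcount(pp2)=3>1 -> COPY to pp5. 6 ppages; refcounts: pp0:4 pp1:4 pp2:2 pp3:4 pp4:1 pp5:1
Op 6: write(P2, v2, 198). refcount(pp4)=1 -> write in place. 6 ppages; refcounts: pp0:4 pp1:4 pp2:2 pp3:4 pp4:1 pp5:1
Op 7: write(P0, v0, 144). refcount(pp0)=4>1 -> COPY to pp6. 7 ppages; refcounts: pp0:3 pp1:4 pp2:2 pp3:4 pp4:1 pp5:1 pp6:1
Op 8: read(P1, v1) -> 47. No state change.

Answer: 3 4 2 4 1 1 1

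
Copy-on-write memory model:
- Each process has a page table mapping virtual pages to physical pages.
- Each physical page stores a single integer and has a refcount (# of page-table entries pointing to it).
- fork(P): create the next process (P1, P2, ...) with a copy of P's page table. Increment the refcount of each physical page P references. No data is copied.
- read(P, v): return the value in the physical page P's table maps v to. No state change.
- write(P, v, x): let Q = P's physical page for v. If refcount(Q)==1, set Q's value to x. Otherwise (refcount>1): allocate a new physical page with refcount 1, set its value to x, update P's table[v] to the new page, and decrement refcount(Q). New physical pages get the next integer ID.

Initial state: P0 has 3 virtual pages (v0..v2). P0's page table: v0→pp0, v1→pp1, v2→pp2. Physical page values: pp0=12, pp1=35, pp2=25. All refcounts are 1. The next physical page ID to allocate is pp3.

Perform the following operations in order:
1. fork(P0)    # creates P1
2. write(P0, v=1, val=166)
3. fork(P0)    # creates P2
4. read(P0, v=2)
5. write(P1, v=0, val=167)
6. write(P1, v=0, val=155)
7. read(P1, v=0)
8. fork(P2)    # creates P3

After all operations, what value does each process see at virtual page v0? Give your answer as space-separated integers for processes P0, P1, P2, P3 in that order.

Answer: 12 155 12 12

Derivation:
Op 1: fork(P0) -> P1. 3 ppages; refcounts: pp0:2 pp1:2 pp2:2
Op 2: write(P0, v1, 166). refcount(pp1)=2>1 -> COPY to pp3. 4 ppages; refcounts: pp0:2 pp1:1 pp2:2 pp3:1
Op 3: fork(P0) -> P2. 4 ppages; refcounts: pp0:3 pp1:1 pp2:3 pp3:2
Op 4: read(P0, v2) -> 25. No state change.
Op 5: write(P1, v0, 167). refcount(pp0)=3>1 -> COPY to pp4. 5 ppages; refcounts: pp0:2 pp1:1 pp2:3 pp3:2 pp4:1
Op 6: write(P1, v0, 155). refcount(pp4)=1 -> write in place. 5 ppages; refcounts: pp0:2 pp1:1 pp2:3 pp3:2 pp4:1
Op 7: read(P1, v0) -> 155. No state change.
Op 8: fork(P2) -> P3. 5 ppages; refcounts: pp0:3 pp1:1 pp2:4 pp3:3 pp4:1
P0: v0 -> pp0 = 12
P1: v0 -> pp4 = 155
P2: v0 -> pp0 = 12
P3: v0 -> pp0 = 12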